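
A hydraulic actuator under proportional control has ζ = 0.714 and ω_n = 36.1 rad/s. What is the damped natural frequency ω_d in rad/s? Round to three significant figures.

ω_d = ω_n√(1−ζ²) = 36.1·√0.490 = 25.3 rad/s.

ω_d ≈ 25.3 rad/s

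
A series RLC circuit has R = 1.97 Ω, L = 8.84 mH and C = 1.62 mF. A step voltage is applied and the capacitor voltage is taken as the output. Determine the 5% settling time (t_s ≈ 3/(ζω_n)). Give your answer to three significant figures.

t_s ≈ 0.0269 s

For a series RLC circuit (capacitor voltage as output), ω_n = 1/√(LC) = 1/√(8.84 mH · 1.62 mF) = 264 rad/s.
ζ = (R/2)·√(C/L) = (1.97/2)·√(1.62 mF/8.84 mH) = 0.422.
t_s ≈ 3/(ζω_n) = 0.0269 s.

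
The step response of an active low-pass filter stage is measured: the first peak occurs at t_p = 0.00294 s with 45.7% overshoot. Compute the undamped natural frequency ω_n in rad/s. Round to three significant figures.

ω_n ≈ 1100 rad/s

ζ from %OS: ζ = |ln 0.457|/√(π²+ln²0.457) = 0.242.
t_p = π/ω_d ⇒ ω_d = 1070 rad/s; then ω_n = ω_d/√(1−ζ²) = 1100 rad/s.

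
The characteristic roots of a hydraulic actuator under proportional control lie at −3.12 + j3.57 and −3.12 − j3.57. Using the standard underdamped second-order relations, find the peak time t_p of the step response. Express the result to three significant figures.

t_p ≈ 0.880 s

t_p = π/ω_d with ω_d = 3.57 (the imaginary part), so t_p = 0.880 s.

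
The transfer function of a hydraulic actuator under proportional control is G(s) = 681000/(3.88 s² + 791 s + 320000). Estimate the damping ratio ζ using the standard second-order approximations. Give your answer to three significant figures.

ζ ≈ 0.355

Dividing through by 3.88: denominator becomes s² + 203.9 s + 82470.
So ω_n = √82470 = 287 rad/s and ζ = 203.9/(2·287) = 0.355.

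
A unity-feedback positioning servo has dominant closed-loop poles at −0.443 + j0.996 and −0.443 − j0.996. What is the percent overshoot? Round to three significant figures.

|pole| = ω_n = √(0.443² + 0.996²) = 1.09 rad/s; ζ = cos θ = σ/ω_n = 0.406.
%OS = 100·exp(−πζ/√(1−ζ²)) = 24.7%.

%OS ≈ 24.7%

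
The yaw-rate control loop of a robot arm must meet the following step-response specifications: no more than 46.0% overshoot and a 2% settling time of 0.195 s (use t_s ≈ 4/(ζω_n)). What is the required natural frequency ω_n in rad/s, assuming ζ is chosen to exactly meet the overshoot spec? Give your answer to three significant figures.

ω_n ≈ 85.5 rad/s

From %OS = 100·exp(−πζ/√(1−ζ²)), invert to get ζ = −ln(OS)/√(π² + ln²(OS)) with OS = 0.460.
−ln 0.460 = 0.7765, so ζ = 0.7765/√(π² + 0.6030) = 0.240.
Then ω_n = 4/(ζ t_s) = 4/(0.240 × 0.195) = 85.5 rad/s.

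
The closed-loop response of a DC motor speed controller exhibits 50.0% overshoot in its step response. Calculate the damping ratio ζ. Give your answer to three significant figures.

ζ = −ln(OS)/√(π² + (ln OS)²). With OS = 0.500, ln OS = −0.6931 and ζ = 0.6931/3.217 = 0.215.

ζ ≈ 0.215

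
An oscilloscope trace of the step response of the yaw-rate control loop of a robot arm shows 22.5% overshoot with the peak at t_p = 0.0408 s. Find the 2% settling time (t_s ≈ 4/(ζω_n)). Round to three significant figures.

t_s ≈ 0.109 s

The overshoot fixes ζ = −ln(OS)/√(π²+ln²(OS)) = 0.429.
t_p = π/ω_d ⇒ ω_d = 77.0 rad/s; then ω_n = ω_d/√(1−ζ²) = 85.2 rad/s.
t_s ≈ 4/(ζω_n) = 4/(0.429·85.2) = 0.109 s.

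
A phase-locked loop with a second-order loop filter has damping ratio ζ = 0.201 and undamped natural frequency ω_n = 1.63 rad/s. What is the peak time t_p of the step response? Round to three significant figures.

The damped frequency is ω_d = ω_n√(1−ζ²) = 1.63·√(1−0.0404) = 1.60 rad/s.
Peak time t_p = π/ω_d = π/1.60 = 1.97 s.

t_p ≈ 1.97 s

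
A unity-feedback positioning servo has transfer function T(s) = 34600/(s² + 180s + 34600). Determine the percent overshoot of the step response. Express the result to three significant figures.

%OS ≈ 17.6%

Comparing the denominator to s² + 2ζω_n s + ω_n²: ω_n = √34600 = 186 rad/s, and 2ζω_n = 180 so ζ = 180/(2·186) = 0.484.
%OS = 100 e^{−πζ/√(1−ζ²)} with ζ = 0.484 gives 17.6%.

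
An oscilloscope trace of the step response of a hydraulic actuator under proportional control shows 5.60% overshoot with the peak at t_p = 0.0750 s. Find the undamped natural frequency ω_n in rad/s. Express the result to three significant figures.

ω_n ≈ 56.8 rad/s

ζ from %OS: ζ = |ln 0.0560|/√(π²+ln²0.0560) = 0.676.
t_p = π/ω_d ⇒ ω_d = 41.9 rad/s; then ω_n = ω_d/√(1−ζ²) = 56.8 rad/s.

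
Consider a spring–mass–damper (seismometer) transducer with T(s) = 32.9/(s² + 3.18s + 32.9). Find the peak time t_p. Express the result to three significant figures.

Matching coefficients with s² + 2ζω_n s + ω_n² gives ω_n² = 32.9 ⇒ ω_n = 5.74 rad/s, and ζ = 3.18/(2ω_n) = 0.277.
ω_d = ω_n√(1−ζ²) = 5.51 rad/s. Then t_p = π/ω_d = 0.570 s.

t_p ≈ 0.570 s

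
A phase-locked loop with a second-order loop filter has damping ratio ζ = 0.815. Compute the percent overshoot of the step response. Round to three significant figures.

For an underdamped second-order system, %OS = 100·exp(−πζ/√(1−ζ²)).
πζ/√(1−ζ²) = π·0.815/√(1−0.664) = 4.419, so %OS = 100·e^(−4.419) = 1.21%.

%OS ≈ 1.21%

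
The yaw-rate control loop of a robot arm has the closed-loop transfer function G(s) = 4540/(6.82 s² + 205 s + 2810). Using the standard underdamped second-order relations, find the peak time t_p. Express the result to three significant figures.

Dividing through by 6.82: denominator becomes s² + 30.06 s + 412.0.
So ω_n = √412.0 = 20.3 rad/s and ζ = 30.06/(2·20.3) = 0.740.
ω_d = 20.3·√(1 − 0.740²) = 13.6 rad/s. t_p = π/ω_d = 0.230 s.

t_p ≈ 0.230 s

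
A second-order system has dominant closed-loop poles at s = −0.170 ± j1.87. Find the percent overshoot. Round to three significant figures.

The poles are at −σ ± jω_d with σ = 0.170 and ω_d = 1.87, so ω_n = √(σ²+ω_d²) = 1.88 rad/s and ζ = σ/ω_n = 0.0905.
Overshoot: exp(−π·0.0905/√(1−0.0905²)) = 0.752, i.e. 75.2%.

%OS ≈ 75.2%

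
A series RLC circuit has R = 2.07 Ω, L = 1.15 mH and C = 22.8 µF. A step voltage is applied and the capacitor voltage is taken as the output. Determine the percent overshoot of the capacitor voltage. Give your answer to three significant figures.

For a series RLC circuit (capacitor voltage as output), ω_n = 1/√(LC) = 1/√(1.15 mH · 22.8 µF) = 6180 rad/s.
ζ = (R/2)·√(C/L) = (2.07/2)·√(22.8 µF/1.15 mH) = 0.146.
%OS = 100·exp(−πζ/√(1−ζ²)) = 63.0%.

%OS ≈ 63.0%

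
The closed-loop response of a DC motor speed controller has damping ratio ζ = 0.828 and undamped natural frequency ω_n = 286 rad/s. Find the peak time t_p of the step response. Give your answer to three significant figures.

t_p ≈ 0.0196 s

The damped frequency is ω_d = ω_n√(1−ζ²) = 286·√(1−0.686) = 160 rad/s.
Peak time t_p = π/ω_d = π/160 = 0.0196 s.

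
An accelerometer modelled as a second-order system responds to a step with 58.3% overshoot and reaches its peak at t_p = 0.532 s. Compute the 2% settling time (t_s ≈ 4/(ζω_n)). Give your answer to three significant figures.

ζ from %OS: ζ = |ln 0.583|/√(π²+ln²0.583) = 0.169.
From t_p = π/ω_d, ω_d = π/0.532 = 5.91 rad/s, so ω_n = ω_d/√(1−ζ²) = 5.99 rad/s.
t_s ≈ 4/(ζω_n) = 4/(0.169·5.99) = 3.94 s.

t_s ≈ 3.94 s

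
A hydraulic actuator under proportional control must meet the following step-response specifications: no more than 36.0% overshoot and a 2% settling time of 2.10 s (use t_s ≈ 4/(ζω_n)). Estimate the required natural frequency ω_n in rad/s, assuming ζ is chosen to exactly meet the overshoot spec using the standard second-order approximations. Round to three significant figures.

From %OS = 100·exp(−πζ/√(1−ζ²)), invert to get ζ = −ln(OS)/√(π² + ln²(OS)) with OS = 0.360.
−ln 0.360 = 1.022, so ζ = 1.022/√(π² + 1.044) = 0.309.
Then ω_n = 4/(ζ t_s) = 4/(0.309 × 2.10) = 6.16 rad/s.

ω_n ≈ 6.16 rad/s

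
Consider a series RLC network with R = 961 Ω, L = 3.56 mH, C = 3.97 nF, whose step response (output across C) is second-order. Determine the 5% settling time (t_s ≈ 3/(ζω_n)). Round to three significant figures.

t_s ≈ 0.0000222 s

For a series RLC circuit (capacitor voltage as output), ω_n = 1/√(LC) = 1/√(3.56 mH · 3.97 nF) = 266000 rad/s.
ζ = (R/2)·√(C/L) = (961/2)·√(3.97 nF/3.56 mH) = 0.507.
t_s ≈ 3/(ζω_n) = 0.0000222 s.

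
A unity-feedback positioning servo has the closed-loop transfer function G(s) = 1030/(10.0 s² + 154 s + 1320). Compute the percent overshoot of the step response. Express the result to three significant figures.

%OS ≈ 5.86%

Dividing through by 10.0: denominator becomes s² + 15.40 s + 132.0.
So ω_n = √132.0 = 11.5 rad/s and ζ = 15.40/(2·11.5) = 0.670.
%OS = 100·exp(−πζ/√(1−ζ²)) = 5.86%.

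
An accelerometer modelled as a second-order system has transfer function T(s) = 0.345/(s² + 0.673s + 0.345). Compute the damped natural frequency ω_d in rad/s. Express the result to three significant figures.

ω_d ≈ 0.481 rad/s

ω_n = √0.345 = 0.587 rad/s; ζ = 0.673/(2·0.587) = 0.573.
The damped frequency ω_d = ω_n√(1−ζ²) = 0.481 rad/s.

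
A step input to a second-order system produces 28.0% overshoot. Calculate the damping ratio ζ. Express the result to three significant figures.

ζ ≈ 0.376

From %OS = 100·exp(−πζ/√(1−ζ²)), invert to get ζ = −ln(OS)/√(π² + ln²(OS)) with OS = 0.280.
−ln 0.280 = 1.273, so ζ = 1.273/√(π² + 1.620) = 0.376.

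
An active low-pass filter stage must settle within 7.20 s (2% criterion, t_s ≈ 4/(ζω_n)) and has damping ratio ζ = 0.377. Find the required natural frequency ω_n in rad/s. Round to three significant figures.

Rearranging t_s ≈ 4/(ζω_n) gives ω_n = 4/(ζ·t_s) = 4/(0.377 × 7.20) = 1.47 rad/s.

ω_n ≈ 1.47 rad/s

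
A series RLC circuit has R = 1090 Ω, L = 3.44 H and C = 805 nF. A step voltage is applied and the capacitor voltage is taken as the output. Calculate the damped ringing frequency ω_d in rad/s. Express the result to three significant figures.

ω_d ≈ 580 rad/s

For a series RLC circuit (capacitor voltage as output), ω_n = 1/√(LC) = 1/√(3.44 H · 805 nF) = 601 rad/s.
ζ = (R/2)·√(C/L) = (1090/2)·√(805 nF/3.44 H) = 0.264.
The damped frequency ω_d = ω_n√(1−ζ²) = 580 rad/s.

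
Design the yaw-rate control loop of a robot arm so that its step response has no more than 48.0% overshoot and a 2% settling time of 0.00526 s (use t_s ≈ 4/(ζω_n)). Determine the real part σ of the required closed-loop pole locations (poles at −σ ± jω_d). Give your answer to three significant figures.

The settling-time spec alone fixes σ = ζω_n = 4/t_s = 4/0.00526 = 760.
(Overshoot then fixes ζ = 0.228 and hence ω_d = σ·√(1−ζ²)/ζ = 3250 rad/s.)

σ ≈ 760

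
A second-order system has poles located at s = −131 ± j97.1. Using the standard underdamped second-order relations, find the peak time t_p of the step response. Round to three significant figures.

t_p ≈ 0.0324 s

t_p = π/ω_d with ω_d = 97.1 (the imaginary part), so t_p = 0.0324 s.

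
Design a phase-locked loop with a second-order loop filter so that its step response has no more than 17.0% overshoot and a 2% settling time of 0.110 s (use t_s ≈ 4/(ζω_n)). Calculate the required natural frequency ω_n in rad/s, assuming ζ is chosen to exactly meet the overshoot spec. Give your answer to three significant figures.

ω_n ≈ 74.0 rad/s

From %OS = 100·exp(−πζ/√(1−ζ²)), invert to get ζ = −ln(OS)/√(π² + ln²(OS)) with OS = 0.170.
−ln 0.170 = 1.772, so ζ = 1.772/√(π² + 3.140) = 0.491.
Then ω_n = 4/(ζ t_s) = 4/(0.491 × 0.110) = 74.0 rad/s.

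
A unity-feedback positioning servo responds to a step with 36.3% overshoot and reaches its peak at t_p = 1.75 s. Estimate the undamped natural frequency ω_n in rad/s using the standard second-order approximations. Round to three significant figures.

ω_n ≈ 1.89 rad/s

From the overshoot, ζ = −ln(OS)/√(π²+ln²(OS)) = 0.307.
From t_p = π/ω_d, ω_d = π/1.75 = 1.80 rad/s, so ω_n = ω_d/√(1−ζ²) = 1.89 rad/s.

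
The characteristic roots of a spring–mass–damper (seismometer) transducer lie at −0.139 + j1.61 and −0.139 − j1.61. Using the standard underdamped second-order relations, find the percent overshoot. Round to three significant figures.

The poles are at −σ ± jω_d with σ = 0.139 and ω_d = 1.61, so ω_n = √(σ²+ω_d²) = 1.62 rad/s and ζ = σ/ω_n = 0.0860.
Overshoot: exp(−π·0.0860/√(1−0.0860²)) = 0.762, i.e. 76.2%.

%OS ≈ 76.2%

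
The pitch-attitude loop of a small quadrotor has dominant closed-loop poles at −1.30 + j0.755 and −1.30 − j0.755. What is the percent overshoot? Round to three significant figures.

%OS ≈ 0.447%

|pole| = ω_n = √(1.30² + 0.755²) = 1.50 rad/s; ζ = cos θ = σ/ω_n = 0.865.
Overshoot: exp(−π·0.865/√(1−0.865²)) = 0.00447, i.e. 0.447%.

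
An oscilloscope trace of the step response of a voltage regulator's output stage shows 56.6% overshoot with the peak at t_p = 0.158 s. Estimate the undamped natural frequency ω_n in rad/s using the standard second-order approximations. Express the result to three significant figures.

From the overshoot, ζ = −ln(OS)/√(π²+ln²(OS)) = 0.178.
t_p = π/ω_d ⇒ ω_d = 19.9 rad/s; then ω_n = ω_d/√(1−ζ²) = 20.2 rad/s.

ω_n ≈ 20.2 rad/s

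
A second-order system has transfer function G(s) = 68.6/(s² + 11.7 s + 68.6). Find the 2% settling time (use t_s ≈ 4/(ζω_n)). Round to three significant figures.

t_s ≈ 0.684 s

ω_n = √68.6 = 8.28 rad/s; ζ = 11.7/(2·8.28) = 0.706.
t_s ≈ 4/(ζω_n) = 4/(0.706·8.28) = 0.684 s.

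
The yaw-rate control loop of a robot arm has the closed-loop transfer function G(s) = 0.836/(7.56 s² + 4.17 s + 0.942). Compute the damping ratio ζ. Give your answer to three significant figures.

Dividing through by 7.56: denominator becomes s² + 0.5516 s + 0.1246.
So ω_n = √0.1246 = 0.353 rad/s and ζ = 0.5516/(2·0.353) = 0.781.

ζ ≈ 0.781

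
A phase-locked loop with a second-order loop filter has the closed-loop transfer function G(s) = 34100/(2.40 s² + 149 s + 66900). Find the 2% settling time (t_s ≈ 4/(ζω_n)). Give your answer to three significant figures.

Dividing through by 2.40: denominator becomes s² + 62.08 s + 27880.
So ω_n = √27880 = 167 rad/s and ζ = 62.08/(2·167) = 0.186.
t_s ≈ 4/(ζω_n) = 0.129 s.

t_s ≈ 0.129 s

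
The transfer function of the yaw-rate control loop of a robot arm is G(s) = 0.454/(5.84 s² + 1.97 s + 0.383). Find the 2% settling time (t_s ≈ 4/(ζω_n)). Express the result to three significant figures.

Dividing through by 5.84: denominator becomes s² + 0.3373 s + 0.06558.
So ω_n = √0.06558 = 0.256 rad/s and ζ = 0.3373/(2·0.256) = 0.659.
t_s ≈ 4/(ζω_n) = 23.7 s.

t_s ≈ 23.7 s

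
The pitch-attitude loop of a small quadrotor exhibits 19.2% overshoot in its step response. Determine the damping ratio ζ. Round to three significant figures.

ζ ≈ 0.465

Inverting the overshoot relation: ζ = |ln 0.192|/√(π² + ln²0.192) = 0.465.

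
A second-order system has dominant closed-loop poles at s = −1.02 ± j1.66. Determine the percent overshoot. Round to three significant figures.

|pole| = ω_n = √(1.02² + 1.66²) = 1.95 rad/s; ζ = cos θ = σ/ω_n = 0.524.
Overshoot: exp(−π·0.524/√(1−0.524²)) = 0.145, i.e. 14.5%.

%OS ≈ 14.5%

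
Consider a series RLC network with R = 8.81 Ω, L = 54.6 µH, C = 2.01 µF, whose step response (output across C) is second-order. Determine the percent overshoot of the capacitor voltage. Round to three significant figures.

For a series RLC circuit (capacitor voltage as output), ω_n = 1/√(LC) = 1/√(54.6 µH · 2.01 µF) = 95500 rad/s.
ζ = (R/2)·√(C/L) = (8.81/2)·√(2.01 µF/54.6 µH) = 0.845.
%OS = 100·exp(−πζ/√(1−ζ²)) = 0.696%.

%OS ≈ 0.696%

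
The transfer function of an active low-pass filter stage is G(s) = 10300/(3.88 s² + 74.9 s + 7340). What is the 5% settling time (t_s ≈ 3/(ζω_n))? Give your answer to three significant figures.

Dividing through by 3.88: denominator becomes s² + 19.30 s + 1892.
So ω_n = √1892 = 43.5 rad/s and ζ = 19.30/(2·43.5) = 0.222.
t_s ≈ 3/(ζω_n) = 0.311 s.

t_s ≈ 0.311 s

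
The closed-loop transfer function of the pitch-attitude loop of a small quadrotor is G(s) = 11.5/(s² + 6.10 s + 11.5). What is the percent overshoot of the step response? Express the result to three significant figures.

Comparing the denominator to s² + 2ζω_n s + ω_n²: ω_n = √11.5 = 3.39 rad/s, and 2ζω_n = 6.10 so ζ = 6.10/(2·3.39) = 0.899.
Overshoot: exp(−π·0.899/√(1−0.899²)) = 0.00156, i.e. 0.156%.

%OS ≈ 0.156%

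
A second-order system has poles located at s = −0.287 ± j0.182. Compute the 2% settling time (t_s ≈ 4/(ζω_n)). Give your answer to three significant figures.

t_s ≈ 13.9 s

For poles at −σ ± jω_d, ζω_n = σ = 0.287, so t_s ≈ 4/σ = 13.9 s.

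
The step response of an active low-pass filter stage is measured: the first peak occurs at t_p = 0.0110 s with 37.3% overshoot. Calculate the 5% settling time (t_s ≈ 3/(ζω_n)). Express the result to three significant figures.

t_s ≈ 0.0335 s

The overshoot fixes ζ = −ln(OS)/√(π²+ln²(OS)) = 0.300.
From t_p = π/ω_d, ω_d = π/0.0110 = 286 rad/s, so ω_n = ω_d/√(1−ζ²) = 299 rad/s.
t_s ≈ 3/(ζω_n) = 3/(0.300·299) = 0.0335 s.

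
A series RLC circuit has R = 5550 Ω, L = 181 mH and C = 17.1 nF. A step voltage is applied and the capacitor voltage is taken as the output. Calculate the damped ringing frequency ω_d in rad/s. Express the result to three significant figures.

For a series RLC circuit (capacitor voltage as output), ω_n = 1/√(LC) = 1/√(181 mH · 17.1 nF) = 18000 rad/s.
ζ = (R/2)·√(C/L) = (5550/2)·√(17.1 nF/181 mH) = 0.853.
The damped frequency ω_d = ω_n√(1−ζ²) = 9380 rad/s.

ω_d ≈ 9380 rad/s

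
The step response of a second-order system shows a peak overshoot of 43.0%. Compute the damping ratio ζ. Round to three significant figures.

ζ ≈ 0.259

ζ = −ln(OS)/√(π² + (ln OS)²). With OS = 0.430, ln OS = −0.8440 and ζ = 0.8440/3.253 = 0.259.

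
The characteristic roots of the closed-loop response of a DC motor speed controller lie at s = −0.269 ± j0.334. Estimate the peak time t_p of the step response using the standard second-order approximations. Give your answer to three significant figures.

t_p ≈ 9.41 s

t_p = π/ω_d with ω_d = 0.334 (the imaginary part), so t_p = 9.41 s.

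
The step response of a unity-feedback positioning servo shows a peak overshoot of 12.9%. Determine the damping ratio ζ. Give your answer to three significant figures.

ζ = −ln(OS)/√(π² + (ln OS)²). With OS = 0.129, ln OS = −2.048 and ζ = 2.048/3.750 = 0.546.

ζ ≈ 0.546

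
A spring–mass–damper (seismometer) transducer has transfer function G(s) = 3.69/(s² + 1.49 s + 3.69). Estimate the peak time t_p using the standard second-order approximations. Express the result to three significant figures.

t_p ≈ 1.77 s

Matching coefficients with s² + 2ζω_n s + ω_n² gives ω_n² = 3.69 ⇒ ω_n = 1.92 rad/s, and ζ = 1.49/(2ω_n) = 0.388.
ω_d = ω_n√(1−ζ²) = 1.77 rad/s. Then t_p = π/ω_d = 1.77 s.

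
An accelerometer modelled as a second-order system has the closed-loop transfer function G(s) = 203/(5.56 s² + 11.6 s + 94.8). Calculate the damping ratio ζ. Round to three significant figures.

ζ ≈ 0.253

Dividing through by 5.56: denominator becomes s² + 2.086 s + 17.05.
So ω_n = √17.05 = 4.13 rad/s and ζ = 2.086/(2·4.13) = 0.253.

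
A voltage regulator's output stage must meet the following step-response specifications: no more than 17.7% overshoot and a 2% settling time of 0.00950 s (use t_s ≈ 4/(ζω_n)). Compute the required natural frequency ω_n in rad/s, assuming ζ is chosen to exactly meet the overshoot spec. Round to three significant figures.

ω_n ≈ 872 rad/s

From %OS = 100·exp(−πζ/√(1−ζ²)), invert to get ζ = −ln(OS)/√(π² + ln²(OS)) with OS = 0.177.
−ln 0.177 = 1.732, so ζ = 1.732/√(π² + 2.998) = 0.483.
From t_s ≈ 4/(ζω_n): ω_n = 4/(ζ·t_s) = 4/(0.483·0.00950) = 872 rad/s.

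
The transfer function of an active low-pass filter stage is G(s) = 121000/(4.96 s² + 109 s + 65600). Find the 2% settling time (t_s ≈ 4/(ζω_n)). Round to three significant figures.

t_s ≈ 0.364 s

Dividing through by 4.96: denominator becomes s² + 21.98 s + 13230.
So ω_n = √13230 = 115 rad/s and ζ = 21.98/(2·115) = 0.0955.
t_s ≈ 4/(ζω_n) = 0.364 s.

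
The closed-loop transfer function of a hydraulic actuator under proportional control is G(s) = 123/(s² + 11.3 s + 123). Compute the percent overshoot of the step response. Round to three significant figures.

%OS ≈ 15.6%

ω_n = √123 = 11.1 rad/s; ζ = 11.3/(2·11.1) = 0.509.
%OS = 100·exp(−πζ/√(1−ζ²)) = 15.6%.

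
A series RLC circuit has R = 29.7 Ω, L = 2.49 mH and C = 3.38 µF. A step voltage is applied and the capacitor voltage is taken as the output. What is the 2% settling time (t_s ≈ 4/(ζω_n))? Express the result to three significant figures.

t_s ≈ 0.000671 s

For a series RLC circuit (capacitor voltage as output), ω_n = 1/√(LC) = 1/√(2.49 mH · 3.38 µF) = 10900 rad/s.
ζ = (R/2)·√(C/L) = (29.7/2)·√(3.38 µF/2.49 mH) = 0.547.
t_s ≈ 4/(ζω_n) = 0.000671 s.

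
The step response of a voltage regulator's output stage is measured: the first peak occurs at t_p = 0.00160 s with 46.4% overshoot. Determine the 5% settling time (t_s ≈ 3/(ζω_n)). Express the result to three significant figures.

From the overshoot, ζ = −ln(OS)/√(π²+ln²(OS)) = 0.237.
t_p = π/ω_d ⇒ ω_d = 1960 rad/s; then ω_n = ω_d/√(1−ζ²) = 2020 rad/s.
t_s ≈ 3/(ζω_n) = 3/(0.237·2020) = 0.00625 s.

t_s ≈ 0.00625 s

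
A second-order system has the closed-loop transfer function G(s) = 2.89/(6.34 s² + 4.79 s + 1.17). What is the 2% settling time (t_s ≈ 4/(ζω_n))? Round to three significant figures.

Dividing through by 6.34: denominator becomes s² + 0.7555 s + 0.1845.
So ω_n = √0.1845 = 0.430 rad/s and ζ = 0.7555/(2·0.430) = 0.879.
t_s ≈ 4/(ζω_n) = 10.6 s.

t_s ≈ 10.6 s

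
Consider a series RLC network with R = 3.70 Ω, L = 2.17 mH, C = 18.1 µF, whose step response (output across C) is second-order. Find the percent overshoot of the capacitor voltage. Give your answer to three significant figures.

For a series RLC circuit (capacitor voltage as output), ω_n = 1/√(LC) = 1/√(2.17 mH · 18.1 µF) = 5050 rad/s.
ζ = (R/2)·√(C/L) = (3.70/2)·√(18.1 µF/2.17 mH) = 0.169.
%OS = 100 e^{−πζ/√(1−ζ²)} with ζ = 0.169 gives 58.4%.

%OS ≈ 58.4%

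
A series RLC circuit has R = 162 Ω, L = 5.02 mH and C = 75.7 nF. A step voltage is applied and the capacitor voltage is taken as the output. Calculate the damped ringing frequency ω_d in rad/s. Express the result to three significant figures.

For a series RLC circuit (capacitor voltage as output), ω_n = 1/√(LC) = 1/√(5.02 mH · 75.7 nF) = 51300 rad/s.
ζ = (R/2)·√(C/L) = (162/2)·√(75.7 nF/5.02 mH) = 0.315.
The damped frequency ω_d = ω_n√(1−ζ²) = 48700 rad/s.

ω_d ≈ 48700 rad/s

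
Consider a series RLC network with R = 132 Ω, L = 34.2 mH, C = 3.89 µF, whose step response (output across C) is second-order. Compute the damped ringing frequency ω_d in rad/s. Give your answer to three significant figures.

ω_d ≈ 1950 rad/s

For a series RLC circuit (capacitor voltage as output), ω_n = 1/√(LC) = 1/√(34.2 mH · 3.89 µF) = 2740 rad/s.
ζ = (R/2)·√(C/L) = (132/2)·√(3.89 µF/34.2 mH) = 0.704.
ω_d = ω_n√(1−ζ²) = 1950 rad/s.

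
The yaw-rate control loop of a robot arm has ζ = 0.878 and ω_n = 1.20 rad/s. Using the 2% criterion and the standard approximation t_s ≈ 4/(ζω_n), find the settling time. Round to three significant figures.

t_s ≈ 3.80 s

t_s ≈ 4/(ζω_n) = 4/(0.878 × 1.20) = 3.80 s.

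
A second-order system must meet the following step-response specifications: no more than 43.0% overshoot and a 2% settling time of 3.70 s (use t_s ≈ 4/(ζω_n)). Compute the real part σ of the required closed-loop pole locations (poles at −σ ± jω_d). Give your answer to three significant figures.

The settling-time spec alone fixes σ = ζω_n = 4/t_s = 4/3.70 = 1.08.
(Overshoot then fixes ζ = 0.259 and hence ω_d = σ·√(1−ζ²)/ζ = 4.02 rad/s.)

σ ≈ 1.08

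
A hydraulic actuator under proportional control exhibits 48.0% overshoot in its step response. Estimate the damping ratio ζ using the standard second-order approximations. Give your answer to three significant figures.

ζ = −ln(OS)/√(π² + (ln OS)²). With OS = 0.480, ln OS = −0.7340 and ζ = 0.7340/3.226 = 0.228.

ζ ≈ 0.228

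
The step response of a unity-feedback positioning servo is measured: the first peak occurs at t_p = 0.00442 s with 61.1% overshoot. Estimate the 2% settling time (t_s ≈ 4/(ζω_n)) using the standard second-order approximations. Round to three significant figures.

t_s ≈ 0.0359 s

From the overshoot, ζ = −ln(OS)/√(π²+ln²(OS)) = 0.155.
From t_p = π/ω_d, ω_d = π/0.00442 = 711 rad/s, so ω_n = ω_d/√(1−ζ²) = 719 rad/s.
t_s ≈ 4/(ζω_n) = 4/(0.155·719) = 0.0359 s.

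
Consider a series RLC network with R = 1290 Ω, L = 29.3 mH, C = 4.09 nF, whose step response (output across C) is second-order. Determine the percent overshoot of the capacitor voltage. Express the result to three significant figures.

%OS ≈ 45.8%

For a series RLC circuit (capacitor voltage as output), ω_n = 1/√(LC) = 1/√(29.3 mH · 4.09 nF) = 91300 rad/s.
ζ = (R/2)·√(C/L) = (1290/2)·√(4.09 nF/29.3 mH) = 0.241.
%OS = 100·exp(−πζ/√(1−ζ²)) = 45.8%.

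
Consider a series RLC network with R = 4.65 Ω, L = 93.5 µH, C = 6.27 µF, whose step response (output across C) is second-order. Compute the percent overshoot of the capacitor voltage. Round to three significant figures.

%OS ≈ 9.36%

For a series RLC circuit (capacitor voltage as output), ω_n = 1/√(LC) = 1/√(93.5 µH · 6.27 µF) = 41300 rad/s.
ζ = (R/2)·√(C/L) = (4.65/2)·√(6.27 µF/93.5 µH) = 0.602.
%OS = 100·exp(−πζ/√(1−ζ²)) = 9.36%.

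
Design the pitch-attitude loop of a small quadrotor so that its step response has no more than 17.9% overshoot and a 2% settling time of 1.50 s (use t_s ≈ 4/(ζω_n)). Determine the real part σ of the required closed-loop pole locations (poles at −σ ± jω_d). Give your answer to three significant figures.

The settling-time spec alone fixes σ = ζω_n = 4/t_s = 4/1.50 = 2.67.
(Overshoot then fixes ζ = 0.480 and hence ω_d = σ·√(1−ζ²)/ζ = 4.87 rad/s.)

σ ≈ 2.67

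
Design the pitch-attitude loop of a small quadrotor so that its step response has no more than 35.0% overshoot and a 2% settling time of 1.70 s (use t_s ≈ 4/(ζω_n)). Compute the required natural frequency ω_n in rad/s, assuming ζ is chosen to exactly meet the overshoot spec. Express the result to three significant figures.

ω_n ≈ 7.42 rad/s

ζ = −ln(OS)/√(π² + (ln OS)²). With OS = 0.350, ln OS = −1.050 and ζ = 1.050/3.312 = 0.317.
Then ω_n = 4/(ζ t_s) = 4/(0.317 × 1.70) = 7.42 rad/s.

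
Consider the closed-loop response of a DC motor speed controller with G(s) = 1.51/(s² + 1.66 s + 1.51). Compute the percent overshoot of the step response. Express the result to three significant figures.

Matching coefficients with s² + 2ζω_n s + ω_n² gives ω_n² = 1.51 ⇒ ω_n = 1.23 rad/s, and ζ = 1.66/(2ω_n) = 0.675.
%OS = 100 e^{−πζ/√(1−ζ²)} with ζ = 0.675 gives 5.63%.

%OS ≈ 5.63%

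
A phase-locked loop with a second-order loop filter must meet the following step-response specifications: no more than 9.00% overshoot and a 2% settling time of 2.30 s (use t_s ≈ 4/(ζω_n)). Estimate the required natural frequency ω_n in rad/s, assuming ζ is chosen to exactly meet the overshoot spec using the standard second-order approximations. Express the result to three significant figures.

ω_n ≈ 2.86 rad/s

ζ = −ln(OS)/√(π² + (ln OS)²). With OS = 0.0900, ln OS = −2.408 and ζ = 2.408/3.958 = 0.608.
From t_s ≈ 4/(ζω_n): ω_n = 4/(ζ·t_s) = 4/(0.608·2.30) = 2.86 rad/s.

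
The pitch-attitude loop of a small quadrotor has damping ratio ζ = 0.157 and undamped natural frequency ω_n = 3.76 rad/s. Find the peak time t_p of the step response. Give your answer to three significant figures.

t_p ≈ 0.846 s

The damped frequency is ω_d = ω_n√(1−ζ²) = 3.76·√(1−0.0246) = 3.71 rad/s.
Peak time t_p = π/ω_d = π/3.71 = 0.846 s.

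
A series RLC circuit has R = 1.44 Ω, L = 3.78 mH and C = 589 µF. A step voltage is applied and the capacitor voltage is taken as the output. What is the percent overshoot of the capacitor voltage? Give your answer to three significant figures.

%OS ≈ 39.4%

For a series RLC circuit (capacitor voltage as output), ω_n = 1/√(LC) = 1/√(3.78 mH · 589 µF) = 670 rad/s.
ζ = (R/2)·√(C/L) = (1.44/2)·√(589 µF/3.78 mH) = 0.284.
%OS = 100·exp(−πζ/√(1−ζ²)) = 39.4%.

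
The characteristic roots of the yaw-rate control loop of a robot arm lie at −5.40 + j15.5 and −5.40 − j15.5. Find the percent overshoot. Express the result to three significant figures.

With σ = 5.40, ω_d = 15.5: ω_n = √(σ²+ω_d²) = 16.4 rad/s, ζ = σ/ω_n = 0.329.
Overshoot: exp(−π·0.329/√(1−0.329²)) = 0.335, i.e. 33.5%.

%OS ≈ 33.5%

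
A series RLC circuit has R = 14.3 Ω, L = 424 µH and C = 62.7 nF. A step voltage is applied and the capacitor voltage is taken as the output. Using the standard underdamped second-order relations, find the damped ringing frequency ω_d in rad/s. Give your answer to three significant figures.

For a series RLC circuit (capacitor voltage as output), ω_n = 1/√(LC) = 1/√(424 µH · 62.7 nF) = 194000 rad/s.
ζ = (R/2)·√(C/L) = (14.3/2)·√(62.7 nF/424 µH) = 0.0869.
The damped frequency ω_d = ω_n√(1−ζ²) = 193000 rad/s.

ω_d ≈ 193000 rad/s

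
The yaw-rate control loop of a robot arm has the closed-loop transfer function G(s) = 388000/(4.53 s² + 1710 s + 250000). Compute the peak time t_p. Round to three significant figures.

Dividing through by 4.53: denominator becomes s² + 377.5 s + 55190.
So ω_n = √55190 = 235 rad/s and ζ = 377.5/(2·235) = 0.803.
The damped frequency ω_d = ω_n√(1−ζ²) = 140 rad/s. t_p = π/ω_d = 0.0225 s.

t_p ≈ 0.0225 s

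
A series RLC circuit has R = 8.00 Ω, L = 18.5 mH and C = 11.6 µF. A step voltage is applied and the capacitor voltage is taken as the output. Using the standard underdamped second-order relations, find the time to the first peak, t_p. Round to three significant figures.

For a series RLC circuit (capacitor voltage as output), ω_n = 1/√(LC) = 1/√(18.5 mH · 11.6 µF) = 2160 rad/s.
ζ = (R/2)·√(C/L) = (8.00/2)·√(11.6 µF/18.5 mH) = 0.100.
The damped frequency ω_d = ω_n√(1−ζ²) = 2150 rad/s. t_p = π/ω_d = 0.00146 s.

t_p ≈ 0.00146 s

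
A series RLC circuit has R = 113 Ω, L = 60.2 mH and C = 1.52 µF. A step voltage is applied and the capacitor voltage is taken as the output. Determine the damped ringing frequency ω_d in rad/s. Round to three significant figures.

ω_d ≈ 3170 rad/s

For a series RLC circuit (capacitor voltage as output), ω_n = 1/√(LC) = 1/√(60.2 mH · 1.52 µF) = 3310 rad/s.
ζ = (R/2)·√(C/L) = (113/2)·√(1.52 µF/60.2 mH) = 0.284.
ω_d = ω_n√(1−ζ²) = 3170 rad/s.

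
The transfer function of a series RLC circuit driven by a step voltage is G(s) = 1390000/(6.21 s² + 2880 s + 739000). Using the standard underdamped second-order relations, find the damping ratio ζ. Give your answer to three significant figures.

ζ ≈ 0.672

Dividing through by 6.21: denominator becomes s² + 463.8 s + 119000.
So ω_n = √119000 = 345 rad/s and ζ = 463.8/(2·345) = 0.672.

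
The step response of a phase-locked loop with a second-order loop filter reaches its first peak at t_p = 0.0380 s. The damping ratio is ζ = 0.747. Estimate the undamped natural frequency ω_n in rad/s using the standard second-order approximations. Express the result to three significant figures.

Peak time t_p = π/ω_d, so ω_d = π/t_p = π/0.0380 = 82.7 rad/s.
ω_n = ω_d/√(1−ζ²) = 82.7/√0.442 = 124 rad/s.

ω_n ≈ 124 rad/s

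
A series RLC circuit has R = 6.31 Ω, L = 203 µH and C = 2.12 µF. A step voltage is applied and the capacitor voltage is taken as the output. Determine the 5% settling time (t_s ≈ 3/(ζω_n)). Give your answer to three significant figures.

t_s ≈ 0.000193 s

For a series RLC circuit (capacitor voltage as output), ω_n = 1/√(LC) = 1/√(203 µH · 2.12 µF) = 48200 rad/s.
ζ = (R/2)·√(C/L) = (6.31/2)·√(2.12 µF/203 µH) = 0.322.
t_s ≈ 3/(ζω_n) = 0.000193 s.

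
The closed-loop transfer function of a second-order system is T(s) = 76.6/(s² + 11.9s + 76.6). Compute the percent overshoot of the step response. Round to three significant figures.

%OS ≈ 5.44%

Matching coefficients with s² + 2ζω_n s + ω_n² gives ω_n² = 76.6 ⇒ ω_n = 8.75 rad/s, and ζ = 11.9/(2ω_n) = 0.680.
Overshoot: exp(−π·0.680/√(1−0.680²)) = 0.0544, i.e. 5.44%.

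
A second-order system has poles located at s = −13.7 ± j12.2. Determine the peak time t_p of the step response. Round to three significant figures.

t_p = π/ω_d with ω_d = 12.2 (the imaginary part), so t_p = 0.258 s.

t_p ≈ 0.258 s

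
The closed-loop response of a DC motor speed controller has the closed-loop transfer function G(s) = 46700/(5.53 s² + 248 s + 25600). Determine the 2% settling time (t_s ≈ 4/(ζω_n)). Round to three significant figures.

Dividing through by 5.53: denominator becomes s² + 44.85 s + 4629.
So ω_n = √4629 = 68.0 rad/s and ζ = 44.85/(2·68.0) = 0.330.
t_s ≈ 4/(ζω_n) = 0.178 s.

t_s ≈ 0.178 s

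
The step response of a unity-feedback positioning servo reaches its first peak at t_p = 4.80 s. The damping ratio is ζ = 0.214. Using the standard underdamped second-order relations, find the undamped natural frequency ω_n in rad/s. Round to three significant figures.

ω_n ≈ 0.670 rad/s

Peak time t_p = π/ω_d, so ω_d = π/t_p = π/4.80 = 0.654 rad/s.
ω_n = ω_d/√(1−ζ²) = 0.654/√0.954 = 0.670 rad/s.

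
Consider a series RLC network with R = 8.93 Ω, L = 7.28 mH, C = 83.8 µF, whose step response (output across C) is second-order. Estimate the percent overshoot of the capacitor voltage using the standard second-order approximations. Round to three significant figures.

%OS ≈ 18.0%

For a series RLC circuit (capacitor voltage as output), ω_n = 1/√(LC) = 1/√(7.28 mH · 83.8 µF) = 1280 rad/s.
ζ = (R/2)·√(C/L) = (8.93/2)·√(83.8 µF/7.28 mH) = 0.479.
%OS = 100 e^{−πζ/√(1−ζ²)} with ζ = 0.479 gives 18.0%.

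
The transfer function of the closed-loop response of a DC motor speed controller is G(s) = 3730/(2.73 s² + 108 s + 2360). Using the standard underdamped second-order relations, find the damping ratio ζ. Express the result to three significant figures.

Dividing through by 2.73: denominator becomes s² + 39.56 s + 864.5.
So ω_n = √864.5 = 29.4 rad/s and ζ = 39.56/(2·29.4) = 0.673.

ζ ≈ 0.673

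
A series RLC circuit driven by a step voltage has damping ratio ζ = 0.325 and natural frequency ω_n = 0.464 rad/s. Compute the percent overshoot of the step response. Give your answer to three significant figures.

For an underdamped second-order system, %OS = 100·exp(−πζ/√(1−ζ²)).
πζ/√(1−ζ²) = π·0.325/√(1−0.106) = 1.080, so %OS = 100·e^(−1.080) = 34.0%.

%OS ≈ 34.0%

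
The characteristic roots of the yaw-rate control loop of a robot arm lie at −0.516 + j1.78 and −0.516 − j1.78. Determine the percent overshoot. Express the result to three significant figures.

|pole| = ω_n = √(0.516² + 1.78²) = 1.85 rad/s; ζ = cos θ = σ/ω_n = 0.278.
Overshoot: exp(−π·0.278/√(1−0.278²)) = 0.402, i.e. 40.2%.

%OS ≈ 40.2%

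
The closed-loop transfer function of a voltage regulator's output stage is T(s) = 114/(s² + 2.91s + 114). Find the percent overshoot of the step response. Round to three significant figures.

ω_n = √114 = 10.7 rad/s; ζ = 2.91/(2·10.7) = 0.136.
%OS = 100 e^{−πζ/√(1−ζ²)} with ζ = 0.136 gives 64.9%.

%OS ≈ 64.9%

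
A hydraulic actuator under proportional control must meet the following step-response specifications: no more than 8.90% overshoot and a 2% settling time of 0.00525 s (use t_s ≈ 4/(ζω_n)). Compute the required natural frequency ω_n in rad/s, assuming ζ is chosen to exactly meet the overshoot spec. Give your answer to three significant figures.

From %OS = 100·exp(−πζ/√(1−ζ²)), invert to get ζ = −ln(OS)/√(π² + ln²(OS)) with OS = 0.0890.
−ln 0.0890 = 2.419, so ζ = 2.419/√(π² + 5.852) = 0.610.
From t_s ≈ 4/(ζω_n): ω_n = 4/(ζ·t_s) = 4/(0.610·0.00525) = 1250 rad/s.

ω_n ≈ 1250 rad/s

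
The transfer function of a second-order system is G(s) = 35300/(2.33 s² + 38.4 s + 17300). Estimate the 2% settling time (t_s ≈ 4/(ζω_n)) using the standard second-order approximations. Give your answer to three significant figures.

t_s ≈ 0.485 s

Dividing through by 2.33: denominator becomes s² + 16.48 s + 7425.
So ω_n = √7425 = 86.2 rad/s and ζ = 16.48/(2·86.2) = 0.0956.
t_s ≈ 4/(ζω_n) = 0.485 s.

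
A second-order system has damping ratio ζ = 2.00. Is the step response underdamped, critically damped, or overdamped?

Since ζ = 2.00 > 1, the system is overdamped.

overdamped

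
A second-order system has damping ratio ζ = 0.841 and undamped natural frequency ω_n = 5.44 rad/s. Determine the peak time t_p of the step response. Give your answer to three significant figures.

t_p ≈ 1.07 s

The damped frequency is ω_d = ω_n√(1−ζ²) = 5.44·√(1−0.707) = 2.94 rad/s.
Peak time t_p = π/ω_d = π/2.94 = 1.07 s.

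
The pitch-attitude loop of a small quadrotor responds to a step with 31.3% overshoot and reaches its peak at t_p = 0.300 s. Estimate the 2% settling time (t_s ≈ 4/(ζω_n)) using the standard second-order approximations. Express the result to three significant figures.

t_s ≈ 1.03 s

The overshoot fixes ζ = −ln(OS)/√(π²+ln²(OS)) = 0.347.
From t_p = π/ω_d, ω_d = π/0.300 = 10.5 rad/s, so ω_n = ω_d/√(1−ζ²) = 11.2 rad/s.
t_s ≈ 4/(ζω_n) = 4/(0.347·11.2) = 1.03 s.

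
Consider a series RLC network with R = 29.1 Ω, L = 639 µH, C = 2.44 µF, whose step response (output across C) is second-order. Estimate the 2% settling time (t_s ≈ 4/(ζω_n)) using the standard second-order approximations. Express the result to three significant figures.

For a series RLC circuit (capacitor voltage as output), ω_n = 1/√(LC) = 1/√(639 µH · 2.44 µF) = 25300 rad/s.
ζ = (R/2)·√(C/L) = (29.1/2)·√(2.44 µF/639 µH) = 0.899.
t_s ≈ 4/(ζω_n) = 0.000176 s.

t_s ≈ 0.000176 s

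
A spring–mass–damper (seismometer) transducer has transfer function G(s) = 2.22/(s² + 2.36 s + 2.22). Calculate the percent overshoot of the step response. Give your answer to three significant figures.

%OS ≈ 1.70%

Matching coefficients with s² + 2ζω_n s + ω_n² gives ω_n² = 2.22 ⇒ ω_n = 1.49 rad/s, and ζ = 2.36/(2ω_n) = 0.792.
Overshoot: exp(−π·0.792/√(1−0.792²)) = 0.0170, i.e. 1.70%.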